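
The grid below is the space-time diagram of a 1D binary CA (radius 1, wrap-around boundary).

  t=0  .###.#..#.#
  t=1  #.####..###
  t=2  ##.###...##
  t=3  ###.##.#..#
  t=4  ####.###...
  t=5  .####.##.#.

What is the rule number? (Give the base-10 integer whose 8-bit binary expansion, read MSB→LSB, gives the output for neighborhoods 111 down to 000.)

  nb ###: next=#  (t=0,i=2, bit7=1)
  nb ##.: next=#  (t=0,i=3, bit6=1)
  nb #.#: next=#  (t=0,i=0, bit5=1)
  nb #..: next=.  (t=0,i=6, bit4=0)
  nb .##: next=.  (t=0,i=1, bit3=0)
  nb .#.: next=#  (t=0,i=5, bit2=1)
  nb ..#: next=.  (t=0,i=7, bit1=0)
  nb ...: next=#  (t=2,i=7, bit0=1)
  bits 11100101 = 229

229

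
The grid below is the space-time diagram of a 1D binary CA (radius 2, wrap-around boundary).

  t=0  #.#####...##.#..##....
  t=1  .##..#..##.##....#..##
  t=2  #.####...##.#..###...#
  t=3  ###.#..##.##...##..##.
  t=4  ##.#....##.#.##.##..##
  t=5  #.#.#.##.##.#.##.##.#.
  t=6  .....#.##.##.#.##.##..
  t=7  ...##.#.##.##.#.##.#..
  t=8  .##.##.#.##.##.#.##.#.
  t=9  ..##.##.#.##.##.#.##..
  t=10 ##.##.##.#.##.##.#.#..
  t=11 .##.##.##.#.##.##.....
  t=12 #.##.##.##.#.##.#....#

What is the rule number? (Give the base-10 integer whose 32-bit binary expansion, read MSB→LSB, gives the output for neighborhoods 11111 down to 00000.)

1317435806

  nb #####: next=.  (t=0,i=4, bit31=0)
  nb ####.: next=#  (t=0,i=5, bit30=1)
  nb ###.#: next=.  (t=3,i=2, bit29=0)
  nb ###..: next=.  (t=0,i=6, bit28=0)
  nb ##.##: next=#  (t=1,i=0, bit27=1)
  nb ##.#.: next=#  (t=0,i=12, bit26=1)
  nb ##..#: next=#  (t=1,i=3, bit25=1)
  nb ##...: next=.  (t=0,i=7, bit24=0)
  nb #.###: next=#  (t=0,i=2, bit23=1)
  nb #.##.: next=.  (t=1,i=1, bit22=0)
  nb #.#.#: next=.  (t=4,i=11, bit21=0)
  nb #.#..: next=.  (t=0,i=13, bit20=0)
  nb #..##: next=.  (t=0,i=15, bit19=0)
  nb #..#.: next=#  (t=1,i=4, bit18=1)
  nb #...#: next=#  (t=0,i=8, bit17=1)
  nb #....: next=.  (t=0,i=19, bit16=0)
  nb .####: next=.  (t=0,i=3, bit15=0)
  nb .###.: next=#  (t=2,i=16, bit14=1)
  nb .##.#: next=#  (t=0,i=11, bit13=1)
  nb .##..: next=#  (t=0,i=17, bit12=1)
  nb .#.##: next=#  (t=0,i=1, bit11=1)
  nb .#.#.: next=.  (t=5,i=1, bit10=0)
  nb .#..#: next=.  (t=0,i=14, bit9=0)
  nb .#...: next=#  (t=4,i=4, bit8=1)
  nb ..###: next=#  (t=2,i=15, bit7=1)
  nb ..##.: next=.  (t=0,i=10, bit6=0)
  nb ..#.#: next=.  (t=0,i=0, bit5=0)
  nb ..#..: next=#  (t=1,i=5, bit4=1)
  nb ...##: next=#  (t=0,i=9, bit3=1)
  nb ...#.: next=#  (t=0,i=21, bit2=1)
  nb ....#: next=#  (t=0,i=20, bit1=1)
  nb .....: next=.  (t=6,i=0, bit0=0)
  bits 01001110100001100111100110011110 = 1317435806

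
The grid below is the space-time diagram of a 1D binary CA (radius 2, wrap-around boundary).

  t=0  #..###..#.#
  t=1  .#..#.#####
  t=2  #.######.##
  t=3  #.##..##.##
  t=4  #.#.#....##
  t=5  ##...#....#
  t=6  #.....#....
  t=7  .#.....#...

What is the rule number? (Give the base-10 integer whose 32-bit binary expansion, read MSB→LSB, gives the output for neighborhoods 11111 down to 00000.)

  #####|.  b31=0 t=1,i=8
  ####.|#  b30=1 t=1,i=9
  ###.#|#  b29=1 t=1,i=10
  ###..|.  b28=0 t=0,i=5
  ##.##|.  b27=0 t=2,i=1
  ##.#.|#  b26=1 t=1,i=0
  ##..#|#  b25=1 t=0,i=1
  ##...|.  b24=0 t=5,i=2
  #.###|#  b23=1 t=1,i=6
  #.##.|#  b22=1 t=0,i=10
  #.#.#|.  b21=0 t=4,i=2
  #.#..|.  b20=0 t=1,i=1
  #..##|.  b19=0 t=0,i=2
  #..#.|#  b18=1 t=0,i=7
  #...#|.  b17=0 t=5,i=3
  #....|.  b16=0 t=4,i=6
  .####|#  b15=1 t=1,i=7
  .###.|#  b14=1 t=0,i=4
  .##.#|.  b13=0 t=3,i=7
  .##..|.  b12=0 t=0,i=0
  .#.##|#  b11=1 t=0,i=9
  .#.#.|.  b10=0 t=4,i=3
  .#..#|#  b9=1 t=1,i=2
  .#...|#  b8=1 t=4,i=5
  ..###|.  b7=0 t=0,i=3
  ..##.|.  b6=0 t=3,i=6
  ..#.#|#  b5=1 t=0,i=8
  ..#..|.  b4=0 t=5,i=5
  ...##|.  b3=0 t=4,i=8
  ...#.|.  b2=0 t=5,i=4
  ....#|.  b1=0 t=4,i=7
  .....|.  b0=0 t=6,i=3
  bits 01100110110001001100101100100000 = 1724173088

1724173088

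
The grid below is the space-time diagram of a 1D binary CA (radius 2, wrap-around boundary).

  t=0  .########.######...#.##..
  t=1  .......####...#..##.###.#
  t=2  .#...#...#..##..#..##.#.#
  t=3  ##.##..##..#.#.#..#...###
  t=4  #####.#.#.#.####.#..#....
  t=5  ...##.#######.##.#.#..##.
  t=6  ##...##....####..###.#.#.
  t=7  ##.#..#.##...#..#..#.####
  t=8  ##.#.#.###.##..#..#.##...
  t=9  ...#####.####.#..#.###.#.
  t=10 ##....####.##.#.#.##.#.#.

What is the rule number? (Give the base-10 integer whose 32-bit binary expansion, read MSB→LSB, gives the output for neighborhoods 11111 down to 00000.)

  #####|.  b31=0 t=0,i=3
  ####.|#  b30=1 t=0,i=7
  ###.#|#  b29=1 t=0,i=8
  ###..|.  b28=0 t=0,i=15
  ##.##|#  b27=1 t=0,i=9
  ##.#.|.  b26=0 t=1,i=23
  ##..#|.  b25=0 t=2,i=14
  ##...|.  b24=0 t=0,i=16
  #.###|#  b23=1 t=0,i=10
  #.##.|#  b22=1 t=0,i=21
  #.#.#|#  b21=1 t=2,i=22
  #.#..|#  b20=1 t=1,i=24
  #..##|#  b19=1 t=1,i=16
  #..#.|#  b18=1 t=2,i=15
  #...#|#  b17=1 t=0,i=17
  #....|#  b16=1 t=1,i=1
  .####|.  b15=0 t=0,i=2
  .###.|.  b14=0 t=1,i=21
  .##.#|.  b13=0 t=1,i=18
  .##..|#  b12=1 t=0,i=22
  .#.##|#  b11=1 t=0,i=20
  .#.#.|#  b10=1 t=2,i=0
  .#..#|.  b9=0 t=1,i=15
  .#...|.  b8=0 t=1,i=0
  ..###|.  b7=0 t=0,i=1
  ..##.|.  b6=0 t=1,i=17
  ..#.#|.  b5=0 t=0,i=19
  ..#..|.  b4=0 t=1,i=14
  ...##|.  b3=0 t=0,i=0
  ...#.|#  b2=1 t=0,i=18
  ....#|#  b1=1 t=1,i=5
  .....|.  b0=0 t=1,i=2
  bits 01101000111111110001110000000110 = 1761549318

1761549318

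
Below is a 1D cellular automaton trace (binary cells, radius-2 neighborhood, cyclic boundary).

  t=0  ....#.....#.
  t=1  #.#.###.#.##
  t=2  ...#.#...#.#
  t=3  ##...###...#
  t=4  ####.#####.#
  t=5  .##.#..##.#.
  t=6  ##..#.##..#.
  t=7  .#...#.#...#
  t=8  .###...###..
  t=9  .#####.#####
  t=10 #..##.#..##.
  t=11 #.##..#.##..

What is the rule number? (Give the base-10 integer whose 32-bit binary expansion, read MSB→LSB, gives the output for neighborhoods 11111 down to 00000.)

3642448338

  #####|#  b31=1 t=4,i=1
  ####.|#  b30=1 t=4,i=2
  ###.#|.  b29=0 t=1,i=0
  ###..|#  b28=1 t=3,i=1
  ##.##|#  b27=1 t=4,i=4
  ##.#.|.  b26=0 t=1,i=1
  ##..#|.  b25=0 t=6,i=2
  ##...|#  b24=1 t=3,i=2
  #.###|.  b23=0 t=1,i=4
  #.##.|.  b22=0 t=6,i=0
  #.#.#|.  b21=0 t=1,i=2
  #.#..|#  b20=1 t=2,i=5
  #..##|#  b19=1 t=5,i=0
  #..#.|.  b18=0 t=6,i=3
  #...#|#  b17=1 t=2,i=1
  #....|#  b16=1 t=0,i=0
  .####|.  b15=0 t=4,i=0
  .###.|#  b14=1 t=1,i=5
  .##.#|.  b13=0 t=5,i=2
  .##..|#  b12=1 t=6,i=1
  .#.##|#  b11=1 t=1,i=3
  .#.#.|.  b10=0 t=2,i=4
  .#..#|.  b9=0 t=5,i=5
  .#...|#  b8=1 t=0,i=5
  ..###|#  b7=1 t=3,i=5
  ..##.|#  b6=1 t=5,i=1
  ..#.#|.  b5=0 t=2,i=3
  ..#..|#  b4=1 t=0,i=4
  ...##|.  b3=0 t=3,i=4
  ...#.|.  b2=0 t=0,i=3
  ....#|#  b1=1 t=0,i=2
  .....|.  b0=0 t=0,i=1
  bits 11011001000110110101100111010010 = 3642448338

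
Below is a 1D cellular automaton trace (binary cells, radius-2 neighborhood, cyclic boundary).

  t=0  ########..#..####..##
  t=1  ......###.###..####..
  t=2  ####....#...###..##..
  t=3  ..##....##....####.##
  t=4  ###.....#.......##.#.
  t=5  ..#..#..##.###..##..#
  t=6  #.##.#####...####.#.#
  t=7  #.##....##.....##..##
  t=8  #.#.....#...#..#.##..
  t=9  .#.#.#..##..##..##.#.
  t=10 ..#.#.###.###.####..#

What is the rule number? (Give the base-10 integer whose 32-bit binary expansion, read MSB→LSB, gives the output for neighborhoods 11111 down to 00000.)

1917333329

  [31] ##### => .  t=0,i=0
  [30] ####. => #  t=0,i=6
  [29] ###.# => #  t=1,i=8
  [28] ###.. => #  t=0,i=7
  [27] ##.## => .  t=1,i=9
  [26] ##.#. => .  t=4,i=18
  [25] ##..# => #  t=0,i=8
  [24] ##... => .  t=1,i=19
  [23] #.### => .  t=1,i=10
  [22] #.##. => #  t=3,i=19
  [21] #.#.# => .  t=4,i=19
  [20] #.#.. => .  t=8,i=2
  [19] #..## => #  t=0,i=12
  [18] #..#. => .  t=0,i=9
  [17] #...# => .  t=2,i=10
  [16] #.... => .  t=1,i=20
  [15] .#### => .  t=0,i=14
  [14] .###. => .  t=1,i=7
  [13] .##.# => #  t=4,i=17
  [12] .##.. => .  t=2,i=18
  [11] .#.## => #  t=4,i=20
  [10] .#.#. => #  t=8,i=1
  [9] .#..# => #  t=0,i=11
  [8] .#... => #  t=2,i=9
  [7] ..### => .  t=0,i=13
  [6] ..##. => #  t=2,i=17
  [5] ..#.# => .  t=8,i=0
  [4] ..#.. => #  t=0,i=10
  [3] ...## => .  t=1,i=5
  [2] ...#. => .  t=2,i=7
  [1] ....# => .  t=1,i=4
  [0] ..... => #  t=1,i=0
  bits 01110010010010000010111101010001 = 1917333329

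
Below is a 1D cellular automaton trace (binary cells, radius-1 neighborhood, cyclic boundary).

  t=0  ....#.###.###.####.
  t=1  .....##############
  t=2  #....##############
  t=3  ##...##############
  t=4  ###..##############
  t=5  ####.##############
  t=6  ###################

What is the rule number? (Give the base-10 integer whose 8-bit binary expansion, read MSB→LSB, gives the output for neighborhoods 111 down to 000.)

  ###|#  b7=1 t=0,i=7
  ##.|#  b6=1 t=0,i=8
  #.#|#  b5=1 t=0,i=5
  #..|#  b4=1 t=0,i=18
  .##|#  b3=1 t=0,i=6
  .#.|.  b2=0 t=0,i=4
  ..#|.  b1=0 t=0,i=3
  ...|.  b0=0 t=0,i=0
  bits 11111000 = 248

248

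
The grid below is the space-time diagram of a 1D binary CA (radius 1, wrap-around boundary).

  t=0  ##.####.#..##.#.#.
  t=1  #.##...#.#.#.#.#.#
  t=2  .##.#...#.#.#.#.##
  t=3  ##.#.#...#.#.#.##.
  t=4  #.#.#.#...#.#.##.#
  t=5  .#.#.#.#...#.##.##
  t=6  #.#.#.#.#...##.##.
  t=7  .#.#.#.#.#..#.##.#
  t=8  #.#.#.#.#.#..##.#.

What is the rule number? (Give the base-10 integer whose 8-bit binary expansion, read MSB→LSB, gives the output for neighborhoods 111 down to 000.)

56

  [7] ### => .  t=0,i=4
  [6] ##. => .  t=0,i=1
  [5] #.# => #  t=0,i=2
  [4] #.. => #  t=0,i=9
  [3] .## => #  t=0,i=0
  [2] .#. => .  t=0,i=8
  [1] ..# => .  t=0,i=10
  [0] ... => .  t=1,i=5
  bits 00111000 = 56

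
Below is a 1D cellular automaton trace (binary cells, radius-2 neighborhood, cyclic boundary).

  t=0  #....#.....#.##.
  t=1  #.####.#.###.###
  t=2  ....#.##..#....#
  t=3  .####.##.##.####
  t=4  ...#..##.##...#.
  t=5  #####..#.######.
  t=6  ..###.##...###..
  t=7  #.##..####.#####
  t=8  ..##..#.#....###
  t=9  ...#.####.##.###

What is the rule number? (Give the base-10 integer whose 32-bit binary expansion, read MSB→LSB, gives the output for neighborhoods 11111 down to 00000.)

  #####|#  b31=1 t=5,i=2
  ####.|#  b30=1 t=1,i=4
  ###.#|.  b29=0 t=1,i=0
  ###..|#  b28=1 t=5,i=4
  ##.##|.  b27=0 t=1,i=1
  ##.#.|#  b26=1 t=0,i=15
  ##..#|.  b25=0 t=2,i=8
  ##...|#  b24=1 t=4,i=11
  #.###|.  b23=0 t=1,i=2
  #.##.|#  b22=1 t=0,i=13
  #.#.#|#  b21=1 t=1,i=7
  #.#..|#  b20=1 t=0,i=0
  #..##|.  b19=0 t=4,i=5
  #..#.|#  b18=1 t=2,i=9
  #...#|#  b17=1 t=4,i=12
  #....|#  b16=1 t=0,i=2
  .####|.  b15=0 t=1,i=3
  .###.|#  b14=1 t=1,i=10
  .##.#|#  b13=1 t=0,i=14
  .##..|#  b12=1 t=2,i=7
  .#.##|.  b11=0 t=0,i=12
  .#.#.|#  b10=1 t=8,i=7
  .#..#|#  b9=1 t=4,i=4
  .#...|.  b8=0 t=0,i=1
  ..###|#  b7=1 t=6,i=2
  ..##.|.  b6=0 t=4,i=6
  ..#.#|#  b5=1 t=0,i=11
  ..#..|#  b4=1 t=0,i=5
  ...##|.  b3=0 t=6,i=1
  ...#.|#  b2=1 t=0,i=4
  ....#|#  b1=1 t=0,i=3
  .....|.  b0=0 t=0,i=8
  bits 11010101011101110111011010110110 = 3581376182

3581376182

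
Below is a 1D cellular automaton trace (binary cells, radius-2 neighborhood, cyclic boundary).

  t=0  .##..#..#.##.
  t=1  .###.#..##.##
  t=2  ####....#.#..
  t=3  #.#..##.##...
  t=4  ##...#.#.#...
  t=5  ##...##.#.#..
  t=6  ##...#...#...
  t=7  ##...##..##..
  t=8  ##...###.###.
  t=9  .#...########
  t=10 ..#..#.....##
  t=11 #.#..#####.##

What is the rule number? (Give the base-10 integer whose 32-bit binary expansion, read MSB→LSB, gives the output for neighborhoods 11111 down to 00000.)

  ##### -> .   bit 31 = 0  t=9,i=7
  ####. -> #   bit 30 = 1  t=2,i=2
  ###.# -> #   bit 29 = 1  t=1,i=3
  ###.. -> .   bit 28 = 0  t=2,i=3
  ##.## -> #   bit 27 = 1  t=1,i=0
  ##.#. -> .   bit 26 = 0  t=1,i=4
  ##..# -> #   bit 25 = 1  t=0,i=3
  ##... -> .   bit 24 = 0  t=2,i=4
  #.### -> #   bit 23 = 1  t=1,i=1
  #.##. -> .   bit 22 = 0  t=0,i=10
  #.#.# -> .   bit 21 = 0  t=4,i=7
  #.#.. -> .   bit 20 = 0  t=1,i=5
  #..## -> .   bit 19 = 0  t=0,i=0
  #..#. -> .   bit 18 = 0  t=0,i=4
  #...# -> .   bit 17 = 0  t=3,i=11
  #.... -> #   bit 16 = 1  t=2,i=5
  .#### -> .   bit 15 = 0  t=2,i=1
  .###. -> #   bit 14 = 1  t=1,i=2
  .##.# -> .   bit 13 = 0  t=1,i=9
  .##.. -> #   bit 12 = 1  t=0,i=2
  .#.## -> #   bit 11 = 1  t=0,i=9
  .#.#. -> #   bit 10 = 1  t=2,i=9
  .#..# -> .   bit 9 = 0  t=0,i=6
  .#... -> #   bit 8 = 1  t=4,i=10
  ..### -> #   bit 7 = 1  t=2,i=0
  ..##. -> #   bit 6 = 1  t=0,i=1
  ..#.# -> #   bit 5 = 1  t=0,i=8
  ..#.. -> #   bit 4 = 1  t=0,i=5
  ...## -> .   bit 3 = 0  t=4,i=12
  ...#. -> .   bit 2 = 0  t=2,i=7
  ....# -> #   bit 1 = 1  t=2,i=6
  ..... -> #   bit 0 = 1  t=10,i=8
  bits 01101010100000010101110111110011 = 1786863091

1786863091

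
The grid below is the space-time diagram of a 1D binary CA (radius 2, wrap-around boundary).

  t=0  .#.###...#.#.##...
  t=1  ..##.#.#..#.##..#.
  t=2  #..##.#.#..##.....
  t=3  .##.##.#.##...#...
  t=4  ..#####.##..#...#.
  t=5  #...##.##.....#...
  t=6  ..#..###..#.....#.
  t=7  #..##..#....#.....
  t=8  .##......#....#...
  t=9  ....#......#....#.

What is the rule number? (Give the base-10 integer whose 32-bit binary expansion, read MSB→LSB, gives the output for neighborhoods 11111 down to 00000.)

3704303104

  nb #####: next=#  (t=4,i=4, bit31=1)
  nb ####.: next=#  (t=4,i=5, bit30=1)
  nb ###.#: next=.  (t=4,i=6, bit29=0)
  nb ###..: next=#  (t=0,i=5, bit28=1)
  nb ##.##: next=#  (t=3,i=3, bit27=1)
  nb ##.#.: next=#  (t=1,i=4, bit26=1)
  nb ##..#: next=.  (t=1,i=14, bit25=0)
  nb ##...: next=.  (t=0,i=6, bit24=0)
  nb #.###: next=#  (t=0,i=3, bit23=1)
  nb #.##.: next=#  (t=0,i=13, bit22=1)
  nb #.#.#: next=.  (t=0,i=11, bit21=0)
  nb #.#..: next=.  (t=1,i=7, bit20=0)
  nb #..##: next=#  (t=2,i=2, bit19=1)
  nb #..#.: next=.  (t=1,i=9, bit18=0)
  nb #...#: next=#  (t=0,i=7, bit17=1)
  nb #....: next=#  (t=0,i=16, bit16=1)
  nb .####: next=.  (t=4,i=3, bit15=0)
  nb .###.: next=.  (t=0,i=4, bit14=0)
  nb .##.#: next=#  (t=1,i=3, bit13=1)
  nb .##..: next=.  (t=0,i=14, bit12=0)
  nb .#.##: next=#  (t=0,i=2, bit11=1)
  nb .#.#.: next=#  (t=0,i=10, bit10=1)
  nb .#..#: next=#  (t=1,i=8, bit9=1)
  nb .#...: next=.  (t=1,i=17, bit8=0)
  nb ..###: next=.  (t=4,i=2, bit7=0)
  nb ..##.: next=.  (t=1,i=2, bit6=0)
  nb ..#.#: next=.  (t=0,i=1, bit5=0)
  nb ..#..: next=.  (t=1,i=16, bit4=0)
  nb ...##: next=.  (t=1,i=1, bit3=0)
  nb ...#.: next=.  (t=0,i=0, bit2=0)
  nb ....#: next=.  (t=0,i=17, bit1=0)
  nb .....: next=.  (t=2,i=15, bit0=0)
  bits 11011100110010110010111000000000 = 3704303104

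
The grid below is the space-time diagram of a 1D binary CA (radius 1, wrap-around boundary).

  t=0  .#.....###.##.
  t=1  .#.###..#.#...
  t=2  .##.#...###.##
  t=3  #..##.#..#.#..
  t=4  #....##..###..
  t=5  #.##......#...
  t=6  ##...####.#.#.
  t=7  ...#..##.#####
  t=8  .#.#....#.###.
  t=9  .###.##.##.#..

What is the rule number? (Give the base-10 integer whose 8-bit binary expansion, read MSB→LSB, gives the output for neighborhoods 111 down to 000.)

  nb ###: next=#  (t=0,i=8, bit7=1)
  nb ##.: next=.  (t=0,i=9, bit6=0)
  nb #.#: next=#  (t=0,i=10, bit5=1)
  nb #..: next=.  (t=0,i=2, bit4=0)
  nb .##: next=.  (t=0,i=7, bit3=0)
  nb .#.: next=#  (t=0,i=1, bit2=1)
  nb ..#: next=.  (t=0,i=0, bit1=0)
  nb ...: next=#  (t=0,i=3, bit0=1)
  bits 10100101 = 165

165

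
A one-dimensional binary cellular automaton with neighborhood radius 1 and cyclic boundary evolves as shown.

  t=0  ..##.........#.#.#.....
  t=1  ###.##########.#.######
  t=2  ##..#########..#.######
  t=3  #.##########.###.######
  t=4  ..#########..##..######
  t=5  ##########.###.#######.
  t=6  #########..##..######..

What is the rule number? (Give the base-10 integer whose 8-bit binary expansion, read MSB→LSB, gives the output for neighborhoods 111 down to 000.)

  [7] ### => #  t=1,i=0
  [6] ##. => .  t=0,i=3
  [5] #.# => .  t=0,i=14
  [4] #.. => #  t=0,i=4
  [3] .## => #  t=0,i=2
  [2] .#. => #  t=0,i=13
  [1] ..# => #  t=0,i=1
  [0] ... => #  t=0,i=0
  bits 10011111 = 159

159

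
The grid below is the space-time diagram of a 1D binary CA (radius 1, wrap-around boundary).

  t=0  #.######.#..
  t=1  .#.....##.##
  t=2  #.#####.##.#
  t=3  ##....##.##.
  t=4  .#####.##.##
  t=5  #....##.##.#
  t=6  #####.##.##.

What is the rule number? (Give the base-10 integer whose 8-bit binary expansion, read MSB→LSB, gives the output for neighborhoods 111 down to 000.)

115

  ### -> .   bit 7 = 0  t=0,i=3
  ##. -> #   bit 6 = 1  t=0,i=7
  #.# -> #   bit 5 = 1  t=0,i=1
  #.. -> #   bit 4 = 1  t=0,i=10
  .## -> .   bit 3 = 0  t=0,i=2
  .#. -> .   bit 2 = 0  t=0,i=0
  ..# -> #   bit 1 = 1  t=0,i=11
  ... -> #   bit 0 = 1  t=1,i=3
  bits 01110011 = 115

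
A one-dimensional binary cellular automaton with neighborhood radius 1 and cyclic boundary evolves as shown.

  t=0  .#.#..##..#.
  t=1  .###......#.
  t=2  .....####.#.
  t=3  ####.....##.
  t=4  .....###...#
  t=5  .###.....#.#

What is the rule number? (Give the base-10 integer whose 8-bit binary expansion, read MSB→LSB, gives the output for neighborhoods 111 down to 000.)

37

  ### -> .   bit 7 = 0  t=1,i=2
  ##. -> .   bit 6 = 0  t=0,i=7
  #.# -> #   bit 5 = 1  t=0,i=2
  #.. -> .   bit 4 = 0  t=0,i=4
  .## -> .   bit 3 = 0  t=0,i=6
  .#. -> #   bit 2 = 1  t=0,i=1
  ..# -> .   bit 1 = 0  t=0,i=0
  ... -> #   bit 0 = 1  t=1,i=5
  bits 00100101 = 37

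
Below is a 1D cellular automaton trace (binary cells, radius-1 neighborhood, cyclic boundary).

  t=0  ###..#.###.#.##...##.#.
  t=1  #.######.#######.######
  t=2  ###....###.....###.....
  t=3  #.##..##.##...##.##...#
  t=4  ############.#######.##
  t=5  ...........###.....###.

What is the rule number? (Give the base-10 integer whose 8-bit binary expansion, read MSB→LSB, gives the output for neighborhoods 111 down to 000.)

  [7] ### => .  t=0,i=1
  [6] ##. => #  t=0,i=2
  [5] #.# => #  t=0,i=6
  [4] #.. => #  t=0,i=3
  [3] .## => #  t=0,i=0
  [2] .#. => #  t=0,i=5
  [1] ..# => #  t=0,i=4
  [0] ... => .  t=0,i=16
  bits 01111110 = 126

126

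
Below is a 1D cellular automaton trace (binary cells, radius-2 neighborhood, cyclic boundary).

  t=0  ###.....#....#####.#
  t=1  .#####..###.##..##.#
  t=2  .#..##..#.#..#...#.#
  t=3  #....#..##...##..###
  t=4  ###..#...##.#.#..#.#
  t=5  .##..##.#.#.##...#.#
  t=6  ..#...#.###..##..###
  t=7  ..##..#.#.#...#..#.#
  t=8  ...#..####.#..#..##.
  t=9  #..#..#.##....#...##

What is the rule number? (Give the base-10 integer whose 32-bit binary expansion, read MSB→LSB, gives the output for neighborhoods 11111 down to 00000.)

  nb #####: next=.  (t=0,i=15, bit31=0)
  nb ####.: next=#  (t=0,i=1, bit30=1)
  nb ###.#: next=#  (t=0,i=17, bit29=1)
  nb ###..: next=#  (t=0,i=2, bit28=1)
  nb ##.##: next=.  (t=0,i=18, bit27=0)
  nb ##.#.: next=.  (t=1,i=18, bit26=0)
  nb ##..#: next=.  (t=1,i=6, bit25=0)
  nb ##...: next=#  (t=0,i=3, bit24=1)
  nb #.###: next=#  (t=0,i=19, bit23=1)
  nb #.##.: next=.  (t=1,i=12, bit22=0)
  nb #.#.#: next=#  (t=1,i=19, bit21=1)
  nb #.#..: next=.  (t=2,i=1, bit20=0)
  nb #..##: next=.  (t=1,i=7, bit19=0)
  nb #..#.: next=.  (t=2,i=7, bit18=0)
  nb #...#: next=.  (t=2,i=15, bit17=0)
  nb #....: next=#  (t=0,i=4, bit16=1)
  nb .####: next=.  (t=0,i=0, bit15=0)
  nb .###.: next=.  (t=1,i=9, bit14=0)
  nb .##.#: next=#  (t=1,i=17, bit13=1)
  nb .##..: next=#  (t=1,i=13, bit12=1)
  nb .#.##: next=.  (t=1,i=0, bit11=0)
  nb .#.#.: next=#  (t=2,i=0, bit10=1)
  nb .#..#: next=.  (t=2,i=2, bit9=0)
  nb .#...: next=#  (t=0,i=9, bit8=1)
  nb ..###: next=#  (t=0,i=13, bit7=1)
  nb ..##.: next=.  (t=1,i=16, bit6=0)
  nb ..#.#: next=#  (t=2,i=8, bit5=1)
  nb ..#..: next=#  (t=0,i=8, bit4=1)
  nb ...##: next=#  (t=0,i=12, bit3=1)
  nb ...#.: next=.  (t=0,i=7, bit2=0)
  nb ....#: next=.  (t=0,i=6, bit1=0)
  nb .....: next=#  (t=0,i=5, bit0=1)
  bits 01110001101000010011010110111001 = 1906390457

1906390457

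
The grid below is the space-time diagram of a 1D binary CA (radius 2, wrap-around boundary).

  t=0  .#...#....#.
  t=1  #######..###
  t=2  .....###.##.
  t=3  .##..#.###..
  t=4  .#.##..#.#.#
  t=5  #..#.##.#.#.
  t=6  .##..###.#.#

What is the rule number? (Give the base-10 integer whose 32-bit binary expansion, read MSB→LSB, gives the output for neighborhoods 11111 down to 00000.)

2126948309

  [31] ##### => .  t=1,i=0
  [30] ####. => #  t=1,i=5
  [29] ###.# => #  t=2,i=7
  [28] ###.. => #  t=1,i=6
  [27] ##.## => #  t=2,i=8
  [26] ##.#. => #  t=5,i=7
  [25] ##..# => #  t=1,i=7
  [24] ##... => .  t=2,i=11
  [23] #.### => #  t=3,i=7
  [22] #.##. => #  t=2,i=9
  [21] #.#.# => .  t=4,i=1
  [20] #.#.. => .  t=5,i=0
  [19] #..## => .  t=1,i=8
  [18] #..#. => #  t=0,i=0
  [17] #...# => #  t=0,i=3
  [16] #.... => .  t=0,i=7
  [15] .#### => #  t=1,i=10
  [14] .###. => .  t=2,i=6
  [13] .##.# => #  t=5,i=6
  [12] .##.. => .  t=2,i=10
  [11] .#.## => .  t=3,i=6
  [10] .#.#. => #  t=4,i=0
  [9] .#..# => #  t=0,i=11
  [8] .#... => #  t=0,i=2
  [7] ..### => #  t=1,i=9
  [6] ..##. => #  t=3,i=1
  [5] ..#.# => .  t=3,i=5
  [4] ..#.. => #  t=0,i=1
  [3] ...## => .  t=2,i=4
  [2] ...#. => #  t=0,i=4
  [1] ....# => .  t=0,i=8
  [0] ..... => #  t=2,i=1
  bits 01111110110001101010011111010101 = 2126948309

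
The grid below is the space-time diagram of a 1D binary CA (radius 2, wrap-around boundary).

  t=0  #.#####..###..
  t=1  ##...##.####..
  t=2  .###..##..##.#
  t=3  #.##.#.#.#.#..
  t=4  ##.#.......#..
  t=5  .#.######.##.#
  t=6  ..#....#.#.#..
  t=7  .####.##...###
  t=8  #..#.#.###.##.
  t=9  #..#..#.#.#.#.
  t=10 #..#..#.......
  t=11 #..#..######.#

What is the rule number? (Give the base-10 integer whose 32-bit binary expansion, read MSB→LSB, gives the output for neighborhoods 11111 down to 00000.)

  #####|.  b31=0 t=0,i=4
  ####.|#  b30=1 t=0,i=5
  ###.#|.  b29=0 t=5,i=8
  ###..|#  b28=1 t=0,i=6
  ##.##|#  b27=1 t=1,i=7
  ##.#.|.  b26=0 t=2,i=12
  ##..#|.  b25=0 t=0,i=7
  ##...|#  b24=1 t=1,i=2
  #.###|.  b23=0 t=0,i=2
  #.##.|.  b22=0 t=3,i=2
  #.#.#|.  b21=0 t=2,i=13
  #.#..|#  b20=1 t=3,i=11
  #..##|#  b19=1 t=0,i=8
  #..#.|.  b18=0 t=0,i=13
  #...#|#  b17=1 t=1,i=3
  #....|#  b16=1 t=4,i=5
  .####|.  b15=0 t=0,i=3
  .###.|#  b14=1 t=0,i=10
  .##.#|#  b13=1 t=1,i=6
  .##..|#  b12=1 t=1,i=1
  .#.##|#  b11=1 t=0,i=1
  .#.#.|.  b10=0 t=3,i=6
  .#..#|.  b9=0 t=3,i=12
  .#...|#  b8=1 t=4,i=4
  ..###|#  b7=1 t=0,i=9
  ..##.|.  b6=0 t=1,i=0
  ..#.#|#  b5=1 t=0,i=0
  ..#..|#  b4=1 t=4,i=11
  ...##|.  b3=0 t=1,i=4
  ...#.|#  b2=1 t=4,i=10
  ....#|.  b1=0 t=4,i=9
  .....|#  b0=1 t=4,i=6
  bits 01011001000110110111100110110101 = 1494972853

1494972853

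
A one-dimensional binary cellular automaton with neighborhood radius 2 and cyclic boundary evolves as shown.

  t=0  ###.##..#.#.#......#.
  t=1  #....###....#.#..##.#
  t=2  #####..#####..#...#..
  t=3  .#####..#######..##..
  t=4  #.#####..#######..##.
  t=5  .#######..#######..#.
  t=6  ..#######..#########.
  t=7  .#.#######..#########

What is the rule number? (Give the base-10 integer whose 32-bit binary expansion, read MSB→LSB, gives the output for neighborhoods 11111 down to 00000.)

  nb #####: next=#  (t=2,i=2, bit31=1)
  nb ####.: next=#  (t=2,i=3, bit30=1)
  nb ###.#: next=.  (t=0,i=2, bit29=0)
  nb ###..: next=#  (t=1,i=7, bit28=1)
  nb ##.##: next=.  (t=0,i=3, bit27=0)
  nb ##.#.: next=.  (t=4,i=20, bit26=0)
  nb ##..#: next=#  (t=0,i=6, bit25=1)
  nb ##...: next=#  (t=1,i=1, bit24=1)
  nb #.###: next=#  (t=0,i=0, bit23=1)
  nb #.##.: next=.  (t=0,i=4, bit22=0)
  nb #.#.#: next=.  (t=0,i=10, bit21=0)
  nb #.#..: next=#  (t=0,i=12, bit20=1)
  nb #..##: next=.  (t=1,i=16, bit19=0)
  nb #..#.: next=#  (t=0,i=7, bit18=1)
  nb #...#: next=.  (t=2,i=16, bit17=0)
  nb #....: next=#  (t=0,i=14, bit16=1)
  nb .####: next=#  (t=2,i=1, bit15=1)
  nb .###.: next=.  (t=0,i=1, bit14=0)
  nb .##.#: next=#  (t=1,i=18, bit13=1)
  nb .##..: next=#  (t=0,i=5, bit12=1)
  nb .#.##: next=#  (t=0,i=20, bit11=1)
  nb .#.#.: next=.  (t=0,i=9, bit10=0)
  nb .#..#: next=.  (t=1,i=15, bit9=0)
  nb .#...: next=.  (t=0,i=13, bit8=0)
  nb ..###: next=.  (t=1,i=5, bit7=0)
  nb ..##.: next=.  (t=1,i=17, bit6=0)
  nb ..#.#: next=.  (t=0,i=8, bit5=0)
  nb ..#..: next=#  (t=2,i=14, bit4=1)
  nb ...##: next=#  (t=1,i=4, bit3=1)
  nb ...#.: next=#  (t=0,i=18, bit2=1)
  nb ....#: next=#  (t=0,i=17, bit1=1)
  nb .....: next=.  (t=0,i=15, bit0=0)
  bits 11010011100101011011100000011110 = 3549804574

3549804574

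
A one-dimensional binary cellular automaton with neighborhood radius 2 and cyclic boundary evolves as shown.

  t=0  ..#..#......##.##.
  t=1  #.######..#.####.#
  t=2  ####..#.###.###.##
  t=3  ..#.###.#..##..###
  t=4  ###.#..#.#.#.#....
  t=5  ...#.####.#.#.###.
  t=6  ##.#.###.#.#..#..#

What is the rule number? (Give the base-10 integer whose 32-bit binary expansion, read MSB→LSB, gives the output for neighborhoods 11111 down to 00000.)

  #####|.  b31=0 t=1,i=4
  ####.|#  b30=1 t=1,i=6
  ###.#|.  b29=0 t=1,i=15
  ###..|.  b28=0 t=1,i=7
  ##.##|#  b27=1 t=0,i=14
  ##.#.|#  b26=1 t=3,i=7
  ##..#|#  b25=1 t=1,i=8
  ##...|#  b24=1 t=0,i=17
  #.###|#  b23=1 t=1,i=2
  #.##.|#  b22=1 t=0,i=15
  #.#.#|.  b21=0 t=4,i=9
  #.#..|.  b20=0 t=3,i=8
  #..##|.  b19=0 t=3,i=10
  #..#.|#  b18=1 t=0,i=4
  #...#|#  b17=1 t=0,i=0
  #....|#  b16=1 t=0,i=7
  .####|#  b15=1 t=1,i=3
  .###.|.  b14=0 t=2,i=9
  .##.#|#  b13=1 t=0,i=13
  .##..|.  b12=0 t=0,i=16
  .#.##|.  b11=0 t=1,i=11
  .#.#.|#  b10=1 t=4,i=8
  .#..#|#  b9=1 t=0,i=3
  .#...|#  b8=1 t=0,i=6
  ..###|.  b7=0 t=3,i=15
  ..##.|#  b6=1 t=0,i=12
  ..#.#|#  b5=1 t=1,i=10
  ..#..|#  b4=1 t=0,i=2
  ...##|.  b3=0 t=0,i=11
  ...#.|.  b2=0 t=0,i=1
  ....#|#  b1=1 t=0,i=10
  .....|.  b0=0 t=0,i=8
  bits 01001111110001111010011101110010 = 1338484594

1338484594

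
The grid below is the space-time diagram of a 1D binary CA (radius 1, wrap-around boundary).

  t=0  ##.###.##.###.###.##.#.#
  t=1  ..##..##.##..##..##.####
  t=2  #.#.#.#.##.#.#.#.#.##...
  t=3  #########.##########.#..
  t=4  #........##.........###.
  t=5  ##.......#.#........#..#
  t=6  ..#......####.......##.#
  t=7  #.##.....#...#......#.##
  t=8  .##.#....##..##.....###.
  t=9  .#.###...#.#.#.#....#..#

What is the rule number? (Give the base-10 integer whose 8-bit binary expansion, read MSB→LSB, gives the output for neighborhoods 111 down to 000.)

60

  ###|.  b7=0 t=0,i=0
  ##.|.  b6=0 t=0,i=1
  #.#|#  b5=1 t=0,i=2
  #..|#  b4=1 t=1,i=0
  .##|#  b3=1 t=0,i=3
  .#.|#  b2=1 t=0,i=21
  ..#|.  b1=0 t=1,i=1
  ...|.  b0=0 t=2,i=22
  bits 00111100 = 60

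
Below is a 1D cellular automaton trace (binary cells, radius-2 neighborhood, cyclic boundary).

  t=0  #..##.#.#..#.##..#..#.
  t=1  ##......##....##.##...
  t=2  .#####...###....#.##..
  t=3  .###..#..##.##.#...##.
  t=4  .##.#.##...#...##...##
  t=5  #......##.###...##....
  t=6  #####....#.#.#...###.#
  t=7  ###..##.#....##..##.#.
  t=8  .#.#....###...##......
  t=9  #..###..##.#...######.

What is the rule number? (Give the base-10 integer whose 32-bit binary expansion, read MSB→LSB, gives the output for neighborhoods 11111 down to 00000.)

  [31] ##### => #  t=2,i=3
  [30] ####. => .  t=2,i=4
  [29] ###.# => .  t=6,i=19
  [28] ###.. => .  t=2,i=5
  [27] ##.## => #  t=1,i=16
  [26] ##.#. => .  t=0,i=5
  [25] ##..# => #  t=0,i=15
  [24] ##... => #  t=1,i=2
  [23] #.### => .  t=5,i=10
  [22] #.##. => .  t=0,i=13
  [21] #.#.# => .  t=0,i=6
  [20] #.#.. => #  t=0,i=0
  [19] #..## => .  t=0,i=2
  [18] #..#. => .  t=0,i=10
  [17] #...# => .  t=1,i=20
  [16] #.... => #  t=1,i=3
  [15] .#### => #  t=2,i=2
  [14] .###. => #  t=2,i=10
  [13] .##.# => .  t=0,i=4
  [12] .##.. => #  t=0,i=14
  [11] .#.## => .  t=0,i=12
  [10] .#.#. => .  t=0,i=7
  [9] .#..# => #  t=0,i=1
  [8] .#... => #  t=3,i=16
  [7] ..### => #  t=2,i=1
  [6] ..##. => .  t=0,i=3
  [5] ..#.# => .  t=0,i=11
  [4] ..#.. => #  t=0,i=17
  [3] ...## => .  t=1,i=7
  [2] ...#. => #  t=2,i=15
  [1] ....# => .  t=1,i=6
  [0] ..... => #  t=1,i=4
  bits 10001011000100011101001110010101 = 2333201301

2333201301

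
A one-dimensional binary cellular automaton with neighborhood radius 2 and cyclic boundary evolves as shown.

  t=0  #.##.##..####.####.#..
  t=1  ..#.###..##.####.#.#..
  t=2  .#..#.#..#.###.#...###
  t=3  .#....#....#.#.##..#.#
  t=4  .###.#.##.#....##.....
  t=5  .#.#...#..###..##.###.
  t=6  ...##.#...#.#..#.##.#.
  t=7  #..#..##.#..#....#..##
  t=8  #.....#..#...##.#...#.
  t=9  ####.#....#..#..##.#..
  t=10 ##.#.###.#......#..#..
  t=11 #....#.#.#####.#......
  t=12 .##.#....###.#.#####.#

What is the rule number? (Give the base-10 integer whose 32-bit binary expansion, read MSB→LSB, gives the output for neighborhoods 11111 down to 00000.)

  ##### -> #   bit 31 = 1  t=11,i=11
  ####. -> .   bit 30 = 0  t=0,i=11
  ###.# -> #   bit 29 = 1  t=0,i=12
  ###.. -> #   bit 28 = 1  t=1,i=6
  ##.## -> #   bit 27 = 1  t=0,i=4
  ##.#. -> .   bit 26 = 0  t=0,i=18
  ##..# -> .   bit 25 = 0  t=0,i=7
  ##... -> .   bit 24 = 0  t=4,i=17
  #.### -> #   bit 23 = 1  t=0,i=14
  #.##. -> #   bit 22 = 1  t=0,i=2
  #.#.# -> .   bit 21 = 0  t=1,i=17
  #.#.. -> #   bit 20 = 1  t=0,i=19
  #..## -> .   bit 19 = 0  t=0,i=8
  #..#. -> .   bit 18 = 0  t=0,i=21
  #...# -> .   bit 17 = 0  t=2,i=17
  #.... -> #   bit 16 = 1  t=1,i=21
  .#### -> #   bit 15 = 1  t=0,i=10
  .###. -> .   bit 14 = 0  t=1,i=5
  .##.# -> .   bit 13 = 0  t=0,i=3
  .##.. -> #   bit 12 = 1  t=0,i=6
  .#.## -> .   bit 11 = 0  t=0,i=1
  .#.#. -> .   bit 10 = 0  t=1,i=18
  .#..# -> .   bit 9 = 0  t=0,i=20
  .#... -> #   bit 8 = 1  t=1,i=20
  ..### -> #   bit 7 = 1  t=0,i=9
  ..##. -> #   bit 6 = 1  t=1,i=9
  ..#.# -> .   bit 5 = 0  t=0,i=0
  ..#.. -> .   bit 4 = 0  t=3,i=6
  ...## -> .   bit 3 = 0  t=2,i=18
  ...#. -> #   bit 2 = 1  t=1,i=1
  ....# -> .   bit 1 = 0  t=1,i=0
  ..... -> #   bit 0 = 1  t=4,i=19
  bits 10111000110100011001000111000101 = 3100742085

3100742085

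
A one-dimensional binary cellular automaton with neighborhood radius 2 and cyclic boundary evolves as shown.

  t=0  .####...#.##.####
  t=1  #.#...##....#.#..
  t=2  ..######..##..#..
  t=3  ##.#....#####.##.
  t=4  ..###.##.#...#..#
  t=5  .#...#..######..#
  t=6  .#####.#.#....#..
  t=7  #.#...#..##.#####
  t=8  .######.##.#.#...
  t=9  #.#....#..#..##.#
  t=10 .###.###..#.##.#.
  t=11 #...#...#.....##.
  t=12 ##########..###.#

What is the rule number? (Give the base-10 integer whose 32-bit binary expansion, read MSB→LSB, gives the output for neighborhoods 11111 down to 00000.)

236622174

  nb #####: next=.  (t=2,i=4, bit31=0)
  nb ####.: next=.  (t=0,i=3, bit30=0)
  nb ###.#: next=.  (t=0,i=16, bit29=0)
  nb ###..: next=.  (t=0,i=4, bit28=0)
  nb ##.##: next=#  (t=0,i=0, bit27=1)
  nb ##.#.: next=#  (t=3,i=2, bit26=1)
  nb ##..#: next=#  (t=2,i=8, bit25=1)
  nb ##...: next=.  (t=0,i=5, bit24=0)
  nb #.###: next=.  (t=0,i=1, bit23=0)
  nb #.##.: next=.  (t=0,i=10, bit22=0)
  nb #.#.#: next=.  (t=6,i=7, bit21=0)
  nb #.#..: next=#  (t=1,i=2, bit20=1)
  nb #..##: next=#  (t=2,i=9, bit19=1)
  nb #..#.: next=.  (t=1,i=16, bit18=0)
  nb #...#: next=#  (t=0,i=6, bit17=1)
  nb #....: next=.  (t=1,i=9, bit16=0)
  nb .####: next=#  (t=0,i=2, bit15=1)
  nb .###.: next=.  (t=4,i=3, bit14=0)
  nb .##.#: next=.  (t=0,i=11, bit13=0)
  nb .##..: next=#  (t=1,i=7, bit12=1)
  nb .#.##: next=.  (t=0,i=9, bit11=0)
  nb .#.#.: next=.  (t=1,i=1, bit10=0)
  nb .#..#: next=.  (t=1,i=15, bit9=0)
  nb .#...: next=#  (t=1,i=3, bit8=1)
  nb ..###: next=.  (t=2,i=2, bit7=0)
  nb ..##.: next=#  (t=1,i=6, bit6=1)
  nb ..#.#: next=.  (t=0,i=8, bit5=0)
  nb ..#..: next=#  (t=2,i=14, bit4=1)
  nb ...##: next=#  (t=1,i=5, bit3=1)
  nb ...#.: next=#  (t=0,i=7, bit2=1)
  nb ....#: next=#  (t=1,i=10, bit1=1)
  nb .....: next=.  (t=11,i=11, bit0=0)
  bits 00001110000110101001000101011110 = 236622174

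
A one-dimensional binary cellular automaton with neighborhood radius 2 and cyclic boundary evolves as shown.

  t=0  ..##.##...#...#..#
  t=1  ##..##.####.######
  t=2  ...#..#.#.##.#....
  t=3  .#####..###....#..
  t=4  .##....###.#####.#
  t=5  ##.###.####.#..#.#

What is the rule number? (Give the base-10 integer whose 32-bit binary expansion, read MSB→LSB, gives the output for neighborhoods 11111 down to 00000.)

695192214

  nb #####: next=.  (t=1,i=14, bit31=0)
  nb ####.: next=.  (t=1,i=0, bit30=0)
  nb ###.#: next=#  (t=1,i=10, bit29=1)
  nb ###..: next=.  (t=1,i=1, bit28=0)
  nb ##.##: next=#  (t=0,i=4, bit27=1)
  nb ##.#.: next=.  (t=2,i=12, bit26=0)
  nb ##..#: next=.  (t=1,i=2, bit25=0)
  nb ##...: next=#  (t=0,i=7, bit24=1)
  nb #.###: next=.  (t=1,i=7, bit23=0)
  nb #.##.: next=#  (t=0,i=5, bit22=1)
  nb #.#.#: next=#  (t=2,i=8, bit21=1)
  nb #.#..: next=.  (t=2,i=13, bit20=0)
  nb #..##: next=#  (t=0,i=1, bit19=1)
  nb #..#.: next=#  (t=0,i=16, bit18=1)
  nb #...#: next=#  (t=0,i=8, bit17=1)
  nb #....: next=#  (t=2,i=15, bit16=1)
  nb .####: next=#  (t=1,i=8, bit15=1)
  nb .###.: next=#  (t=3,i=9, bit14=1)
  nb .##.#: next=.  (t=0,i=3, bit13=0)
  nb .##..: next=.  (t=0,i=6, bit12=0)
  nb .#.##: next=#  (t=2,i=9, bit11=1)
  nb .#.#.: next=.  (t=2,i=7, bit10=0)
  nb .#..#: next=#  (t=0,i=0, bit9=1)
  nb .#...: next=.  (t=0,i=11, bit8=0)
  nb ..###: next=#  (t=3,i=1, bit7=1)
  nb ..##.: next=.  (t=0,i=2, bit6=0)
  nb ..#.#: next=.  (t=2,i=6, bit5=0)
  nb ..#..: next=#  (t=0,i=10, bit4=1)
  nb ...##: next=.  (t=3,i=0, bit3=0)
  nb ...#.: next=#  (t=0,i=9, bit2=1)
  nb ....#: next=#  (t=2,i=1, bit1=1)
  nb .....: next=.  (t=2,i=0, bit0=0)
  bits 00101001011011111100101010010110 = 695192214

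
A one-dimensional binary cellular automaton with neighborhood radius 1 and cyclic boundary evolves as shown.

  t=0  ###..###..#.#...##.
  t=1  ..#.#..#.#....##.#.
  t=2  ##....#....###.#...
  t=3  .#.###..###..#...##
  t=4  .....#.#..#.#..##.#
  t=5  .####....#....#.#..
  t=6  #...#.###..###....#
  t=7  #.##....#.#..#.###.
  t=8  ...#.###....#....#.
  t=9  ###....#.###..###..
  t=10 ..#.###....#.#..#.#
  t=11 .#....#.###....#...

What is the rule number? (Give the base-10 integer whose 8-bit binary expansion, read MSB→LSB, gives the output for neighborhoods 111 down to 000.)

67

  ###|.  b7=0 t=0,i=1
  ##.|#  b6=1 t=0,i=2
  #.#|.  b5=0 t=0,i=11
  #..|.  b4=0 t=0,i=3
  .##|.  b3=0 t=0,i=0
  .#.|.  b2=0 t=0,i=10
  ..#|#  b1=1 t=0,i=4
  ...|#  b0=1 t=0,i=14
  bits 01000011 = 67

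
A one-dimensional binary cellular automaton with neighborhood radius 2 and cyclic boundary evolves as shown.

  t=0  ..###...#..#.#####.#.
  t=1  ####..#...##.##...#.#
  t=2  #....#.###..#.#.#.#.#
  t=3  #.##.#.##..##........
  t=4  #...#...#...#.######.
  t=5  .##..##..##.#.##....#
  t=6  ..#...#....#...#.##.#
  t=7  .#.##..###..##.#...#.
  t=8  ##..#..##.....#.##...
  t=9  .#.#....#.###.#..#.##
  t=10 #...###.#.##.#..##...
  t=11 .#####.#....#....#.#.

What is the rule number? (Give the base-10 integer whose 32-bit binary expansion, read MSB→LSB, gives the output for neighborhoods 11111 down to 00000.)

  ##### -> .   bit 31 = 0  t=0,i=15
  ####. -> .   bit 30 = 0  t=0,i=16
  ###.# -> .   bit 29 = 0  t=0,i=17
  ###.. -> .   bit 28 = 0  t=0,i=4
  ##.## -> #   bit 27 = 1  t=1,i=12
  ##.#. -> #   bit 26 = 1  t=0,i=18
  ##..# -> .   bit 25 = 0  t=1,i=4
  ##... -> .   bit 24 = 0  t=0,i=5
  #.### -> #   bit 23 = 1  t=0,i=13
  #.##. -> .   bit 22 = 0  t=1,i=13
  #.#.# -> .   bit 21 = 0  t=2,i=14
  #.#.. -> .   bit 20 = 0  t=0,i=19
  #..## -> .   bit 19 = 0  t=3,i=10
  #..#. -> #   bit 18 = 1  t=0,i=10
  #...# -> #   bit 17 = 1  t=0,i=0
  #.... -> #   bit 16 = 1  t=2,i=2
  .#### -> #   bit 15 = 1  t=0,i=14
  .###. -> #   bit 14 = 1  t=0,i=3
  .##.# -> .   bit 13 = 0  t=1,i=11
  .##.. -> #   bit 12 = 1  t=1,i=14
  .#.## -> .   bit 11 = 0  t=0,i=12
  .#.#. -> .   bit 10 = 0  t=2,i=13
  .#..# -> .   bit 9 = 0  t=0,i=9
  .#... -> #   bit 8 = 1  t=0,i=20
  ..### -> #   bit 7 = 1  t=0,i=2
  ..##. -> .   bit 6 = 0  t=1,i=10
  ..#.# -> #   bit 5 = 1  t=0,i=11
  ..#.. -> .   bit 4 = 0  t=0,i=8
  ...## -> #   bit 3 = 1  t=0,i=1
  ...#. -> .   bit 2 = 0  t=0,i=7
  ....# -> #   bit 1 = 1  t=2,i=3
  ..... -> #   bit 0 = 1  t=3,i=15
  bits 00001100100001111101000110101011 = 210227627

210227627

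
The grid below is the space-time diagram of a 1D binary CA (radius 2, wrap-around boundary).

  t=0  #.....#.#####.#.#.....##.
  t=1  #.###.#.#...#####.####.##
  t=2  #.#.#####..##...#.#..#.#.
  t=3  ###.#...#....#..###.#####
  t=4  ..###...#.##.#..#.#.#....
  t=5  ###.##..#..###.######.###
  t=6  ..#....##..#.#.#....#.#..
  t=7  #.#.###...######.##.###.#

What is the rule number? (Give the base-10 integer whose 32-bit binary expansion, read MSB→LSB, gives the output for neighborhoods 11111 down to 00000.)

901063867

  #####|.  b31=0 t=0,i=10
  ####.|.  b30=0 t=0,i=11
  ###.#|#  b29=1 t=0,i=12
  ###..|#  b28=1 t=2,i=8
  ##.##|.  b27=0 t=1,i=1
  ##.#.|#  b26=1 t=0,i=13
  ##..#|.  b25=0 t=2,i=9
  ##...|#  b24=1 t=2,i=13
  #.###|#  b23=1 t=0,i=8
  #.##.|.  b22=0 t=4,i=10
  #.#.#|#  b21=1 t=0,i=14
  #.#..|#  b20=1 t=0,i=0
  #..##|.  b19=0 t=2,i=10
  #..#.|#  b18=1 t=2,i=20
  #...#|.  b17=0 t=1,i=10
  #....|#  b16=1 t=0,i=2
  .####|.  b15=0 t=0,i=9
  .###.|.  b14=0 t=1,i=3
  .##.#|#  b13=1 t=0,i=23
  .##..|.  b12=0 t=2,i=12
  .#.##|.  b11=0 t=0,i=7
  .#.#.|#  b10=1 t=0,i=15
  .#..#|.  b9=0 t=2,i=19
  .#...|.  b8=0 t=0,i=1
  ..###|#  b7=1 t=1,i=12
  ..##.|.  b6=0 t=0,i=22
  ..#.#|#  b5=1 t=0,i=6
  ..#..|#  b4=1 t=3,i=8
  ...##|#  b3=1 t=0,i=21
  ...#.|.  b2=0 t=0,i=5
  ....#|#  b1=1 t=0,i=4
  .....|#  b0=1 t=0,i=3
  bits 00110101101101010010010010111011 = 901063867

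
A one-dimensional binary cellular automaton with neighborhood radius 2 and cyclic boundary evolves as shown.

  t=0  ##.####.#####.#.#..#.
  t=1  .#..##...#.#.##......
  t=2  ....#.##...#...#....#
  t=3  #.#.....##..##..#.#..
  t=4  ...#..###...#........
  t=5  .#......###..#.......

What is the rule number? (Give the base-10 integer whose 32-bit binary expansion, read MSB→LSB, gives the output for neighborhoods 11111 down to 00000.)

  nb #####: next=.  (t=0,i=10, bit31=0)
  nb ####.: next=#  (t=0,i=5, bit30=1)
  nb ###.#: next=.  (t=0,i=6, bit29=0)
  nb ###..: next=#  (t=4,i=8, bit28=1)
  nb ##.##: next=.  (t=0,i=2, bit27=0)
  nb ##.#.: next=#  (t=0,i=13, bit26=1)
  nb ##..#: next=.  (t=3,i=10, bit25=0)
  nb ##...: next=#  (t=1,i=6, bit24=1)
  nb #.###: next=.  (t=0,i=3, bit23=0)
  nb #.##.: next=.  (t=0,i=0, bit22=0)
  nb #.#.#: next=#  (t=0,i=14, bit21=1)
  nb #.#..: next=.  (t=0,i=16, bit20=0)
  nb #..##: next=.  (t=1,i=3, bit19=0)
  nb #..#.: next=.  (t=0,i=18, bit18=0)
  nb #...#: next=#  (t=1,i=7, bit17=1)
  nb #....: next=.  (t=1,i=16, bit16=0)
  nb .####: next=#  (t=0,i=4, bit15=1)
  nb .###.: next=.  (t=4,i=7, bit14=0)
  nb .##.#: next=#  (t=0,i=1, bit13=1)
  nb .##..: next=.  (t=1,i=5, bit12=0)
  nb .#.##: next=.  (t=0,i=20, bit11=0)
  nb .#.#.: next=.  (t=0,i=15, bit10=0)
  nb .#..#: next=.  (t=0,i=17, bit9=0)
  nb .#...: next=#  (t=2,i=0, bit8=1)
  nb ..###: next=.  (t=4,i=6, bit7=0)
  nb ..##.: next=#  (t=1,i=4, bit6=1)
  nb ..#.#: next=.  (t=0,i=19, bit5=0)
  nb ..#..: next=.  (t=1,i=1, bit4=0)
  nb ...##: next=#  (t=3,i=7, bit3=1)
  nb ...#.: next=.  (t=1,i=0, bit2=0)
  nb ....#: next=#  (t=1,i=20, bit1=1)
  nb .....: next=.  (t=1,i=17, bit0=0)
  bits 01010101001000101010000101001010 = 1428332874

1428332874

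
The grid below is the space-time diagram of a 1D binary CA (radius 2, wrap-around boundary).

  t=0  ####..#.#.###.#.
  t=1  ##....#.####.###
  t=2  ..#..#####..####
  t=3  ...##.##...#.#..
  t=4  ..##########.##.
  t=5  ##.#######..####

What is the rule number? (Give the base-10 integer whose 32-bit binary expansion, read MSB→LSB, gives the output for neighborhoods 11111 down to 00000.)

  ##### -> #   bit 31 = 1  t=1,i=15
  ####. -> .   bit 30 = 0  t=0,i=2
  ###.# -> .   bit 29 = 0  t=0,i=12
  ###.. -> .   bit 28 = 0  t=0,i=3
  ##.## -> #   bit 27 = 1  t=1,i=12
  ##.#. -> #   bit 26 = 1  t=0,i=13
  ##..# -> .   bit 25 = 0  t=0,i=4
  ##... -> #   bit 24 = 1  t=1,i=2
  #.### -> #   bit 23 = 1  t=0,i=0
  #.##. -> #   bit 22 = 1  t=3,i=6
  #.#.# -> #   bit 21 = 1  t=0,i=8
  #.#.. -> #   bit 20 = 1  t=3,i=13
  #..## -> #   bit 19 = 1  t=2,i=4
  #..#. -> .   bit 18 = 0  t=0,i=5
  #...# -> #   bit 17 = 1  t=3,i=9
  #.... -> .   bit 16 = 0  t=1,i=3
  .#### -> #   bit 15 = 1  t=0,i=1
  .###. -> #   bit 14 = 1  t=0,i=11
  .##.# -> #   bit 13 = 1  t=3,i=4
  .##.. -> #   bit 12 = 1  t=3,i=7
  .#.## -> #   bit 11 = 1  t=0,i=9
  .#.#. -> .   bit 10 = 0  t=0,i=7
  .#..# -> #   bit 9 = 1  t=2,i=3
  .#... -> #   bit 8 = 1  t=3,i=14
  ..### -> .   bit 7 = 0  t=2,i=5
  ..##. -> #   bit 6 = 1  t=3,i=3
  ..#.# -> #   bit 5 = 1  t=0,i=6
  ..#.. -> .   bit 4 = 0  t=2,i=2
  ...## -> #   bit 3 = 1  t=3,i=2
  ...#. -> #   bit 2 = 1  t=1,i=5
  ....# -> .   bit 1 = 0  t=1,i=4
  ..... -> .   bit 0 = 0  t=3,i=0
  bits 10001101111110101111101101101100 = 2382035820

2382035820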